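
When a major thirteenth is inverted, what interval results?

minor 3rd

First reduce the compound major thirteenth to its simple form, a major sixth.
The rule of nine gives the new number: 9 − 6 = 3, so a sixth becomes a third.
The quality also flips — major becomes minor — giving a minor third.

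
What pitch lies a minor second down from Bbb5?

Ab5

Two letter names down from B: A.
A minor second spans 1 semitone, so from Bbb5 the target pitch is Ab5.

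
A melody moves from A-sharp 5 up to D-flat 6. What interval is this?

dd4

A to D spans four letter names (A-B-C-D), so the interval is some kind of fourth.
A#5 to Db6 spans 3 semitones — two semitones narrower than the perfect fourth (5) — giving a doubly diminished fourth.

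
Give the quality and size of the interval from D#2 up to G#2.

D to G spans four letter names (D-E-F-G) — that makes it a fourth of some quality.
The perfect fourth spans 5 semitones, and D#2 to G#2 is exactly 5 semitones — so this is a perfect fourth.

perfect fourth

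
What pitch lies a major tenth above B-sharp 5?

D-double-sharp 7

The tenth's letter: B up three letter names plus an octave → D.
Moving 16 semitones up from B#5 (the size of a major tenth) reaches D##7.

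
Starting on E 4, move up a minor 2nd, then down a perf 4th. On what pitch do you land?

E4 up a minor second → F4 (1 semitone).
F4 down a perfect fourth → C4 (5 semitones).

C 4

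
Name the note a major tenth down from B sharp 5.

Counting three letter names plus an octave down from B lands on G.
A major tenth is 16 semitones; 16 semitones down from B#5 gives G#4.

G sharp 4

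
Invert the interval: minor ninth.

major 7th

First reduce the compound minor ninth to its simple form, a minor second.
Inverted interval numbers add to nine, so a second pairs with a seventh (2 + 7 = 9).
And minor becomes major under inversion, so we get a major seventh.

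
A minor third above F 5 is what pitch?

A-flat 5

The third takes the letter from F up to A.
Moving 3 semitones up from F5 (the size of a minor third) reaches Ab5.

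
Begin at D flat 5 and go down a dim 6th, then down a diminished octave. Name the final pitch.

F double-sharp 3

Down a diminished sixth from Db5: F#4 (7 semitones down).
Down a diminished octave from F#4: F##3 (11 semitones down).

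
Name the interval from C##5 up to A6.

d13

C to A spans six letter names (C-D-E-F-G-A), plus an octave: a thirteenth.
C##5 to A6 spans 19 semitones — two semitones narrower than the major thirteenth (21) — giving a diminished thirteenth.
(Equivalently, a compound diminished sixth: a diminished sixth plus an octave.)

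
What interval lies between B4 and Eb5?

diminished fourth

B to E spans four letter names (B-C-D-E) — that makes it a fourth of some quality.
A perfect fourth would be 5 semitones; B4 to Eb5 is 4, one semitone narrower, so the interval is diminished.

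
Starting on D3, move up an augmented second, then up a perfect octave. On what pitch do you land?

An augmented second up from D3 is E#3.
E#3 up a perfect octave → E#4 (12 semitones).

E#4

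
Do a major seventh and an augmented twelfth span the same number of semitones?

11 semitones (major seventh) vs 20 semitones (augmented twelfth): not equal.

No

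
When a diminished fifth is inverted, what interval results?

The rule of nine gives the new number: 9 − 5 = 4, so a fifth becomes a fourth.
Quality inverts too: diminished becomes augmented. That makes the inversion an augmented fourth.

A4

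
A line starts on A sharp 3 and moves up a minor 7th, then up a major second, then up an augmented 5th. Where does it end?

A minor seventh up from A#3 is G#4.
Up a major second from G#4: A#4 (2 semitones up).
A#4 up an augmented fifth → E##5 (8 semitones).

E double-sharp 5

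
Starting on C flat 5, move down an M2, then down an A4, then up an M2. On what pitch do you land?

G double-flat 4

A major second down from Cb5 is Bbb4.
Down an augmented fourth from Bbb4: Fbb4 (6 semitones down).
Fbb4 up a major second → Gbb4 (2 semitones).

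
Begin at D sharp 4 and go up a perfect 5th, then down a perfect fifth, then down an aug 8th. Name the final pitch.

Up a perfect fifth from D#4: A#4 (7 semitones up).
A perfect fifth down from A#4 is D#4.
Down an augmented octave from D#4: D3 (13 semitones down).

D 3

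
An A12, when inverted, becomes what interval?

d4

First reduce the compound augmented twelfth to its simple form, an augmented fifth.
Interval numbers invert to sum to nine: 5 + 4 = 9, so a fifth inverts to a fourth.
And augmented becomes diminished under inversion, so we get a diminished fourth.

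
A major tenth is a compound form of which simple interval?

major third

Take out an octave (7 from the number): 10 − 7 = 3.
That makes a major tenth a compound major third — an octave plus a major third.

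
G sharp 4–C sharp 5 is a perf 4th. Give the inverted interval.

perfect fifth

Inverted interval numbers add to nine, so a fourth pairs with a fifth (4 + 5 = 9).
Quality inverts too: perfect stays perfect. That makes the inversion a perfect fifth.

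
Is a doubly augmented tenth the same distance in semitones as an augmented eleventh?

A doubly augmented tenth spans 18 semitones, and an augmented eleventh also spans 18 semitones — they're enharmonic.

Yes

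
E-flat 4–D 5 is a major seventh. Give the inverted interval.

minor second

The rule of nine gives the new number: 9 − 7 = 2, so a seventh becomes a second.
The quality also flips — major becomes minor — giving a minor second.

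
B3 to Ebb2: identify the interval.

Descending from B3 to Ebb2 is the same interval as ascending Ebb2 to B3.
E to B spans five letter names (E-F-G-A-B), plus an octave, so the interval is some kind of twelfth.
A perfect twelfth would be 19 semitones; Ebb2 to B3 is 21, two semitones wider, so the interval is doubly augmented.
(Equivalently, a compound doubly augmented fifth: a doubly augmented fifth plus an octave.)

AA12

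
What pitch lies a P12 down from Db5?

The twelfth's letter: D down five letter names plus an octave → G.
Moving 19 semitones down from Db5 (the size of a perfect twelfth) reaches Gb3.

Gb3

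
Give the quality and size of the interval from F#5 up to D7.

F to D spans six letter names (F-G-A-B-C-D), plus an octave — that makes it a thirteenth of some quality.
F#5 to D7 is 20 semitones, a half step short of the major thirteenth (21), so this is minor.
(Equivalently, a compound minor sixth: a minor sixth plus an octave.)

minor thirteenth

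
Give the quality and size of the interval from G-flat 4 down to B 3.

Descending from Gb4 to B3 is the same interval as ascending B3 to Gb4.
B to G spans six letter names (B-C-D-E-F-G) — that makes it a sixth of some quality.
The major sixth is 9 semitones; here we have 7, two semitones narrower: diminished.

d6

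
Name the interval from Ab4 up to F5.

major 6th

A to F spans six letter names (A-B-C-D-E-F): a sixth.
Counting semitones, Ab4→F5 is 9, which is the major sixth.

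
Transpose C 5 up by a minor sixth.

A-flat 5

The sixth takes the letter from C up to A.
Moving 8 semitones up from C5 (the size of a minor sixth) reaches Ab5.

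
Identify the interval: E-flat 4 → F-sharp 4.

E to F spans two letter names (E-F) — that makes it a second of some quality.
Eb4 to F#4 spans 3 semitones — one semitone wider than the major second (2) — giving an augmented second.

A2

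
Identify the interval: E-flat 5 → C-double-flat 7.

E to C spans six letter names (E-F-G-A-B-C), plus an octave, so the interval is some kind of thirteenth.
Eb5 to Cbb7 spans 19 semitones — two semitones narrower than the major thirteenth (21) — giving a diminished thirteenth.
(Equivalently, a compound diminished sixth: a diminished sixth plus an octave.)

diminished thirteenth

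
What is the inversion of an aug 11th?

First reduce the compound augmented eleventh to its simple form, an augmented fourth.
Interval numbers invert to sum to nine: 4 + 5 = 9, so a fourth inverts to a fifth.
And augmented becomes diminished under inversion, so we get a diminished fifth.

diminished fifth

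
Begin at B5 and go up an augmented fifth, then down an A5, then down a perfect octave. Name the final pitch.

B5 up an augmented fifth → F##6 (8 semitones).
An augmented fifth down from F##6 is B5.
B5 down a perfect octave → B4 (12 semitones).

B4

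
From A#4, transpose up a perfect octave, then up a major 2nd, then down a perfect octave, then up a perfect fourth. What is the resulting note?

E#5

A perfect octave up from A#4 is A#5.
A major second up from A#5 is B#5.
A perfect octave down from B#5 is B#4.
B#4 up a perfect fourth → E#5 (5 semitones).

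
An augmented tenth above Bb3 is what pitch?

Three letters up from B (plus an octave) reaches D.
An augmented tenth is 17 semitones; 17 semitones up from Bb3 gives D#5.

D#5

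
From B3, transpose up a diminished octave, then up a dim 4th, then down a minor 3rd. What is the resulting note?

Up a diminished octave from B3: Bb4 (11 semitones up).
Bb4 up a diminished fourth → Ebb5 (4 semitones).
A minor third down from Ebb5 is Cb5.

Cb5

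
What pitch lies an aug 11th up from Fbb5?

Bbb6

Counting four letter names plus an octave up from F lands on B.
Moving 18 semitones up from Fbb5 (the size of an augmented eleventh) reaches Bbb6.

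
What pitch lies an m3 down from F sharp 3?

D sharp 3

Three letter names down from F: D.
Moving 3 semitones down from F#3 (the size of a minor third) reaches D#3.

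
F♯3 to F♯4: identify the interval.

F to F is the same letter name, plus an octave, so the interval is some kind of octave.
Counting semitones, F#3→F#4 is 12, which is the perfect octave.

P8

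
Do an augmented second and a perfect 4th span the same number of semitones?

An augmented second spans 3 semitones; a perfect fourth spans 5 semitones. They differ by 2.

No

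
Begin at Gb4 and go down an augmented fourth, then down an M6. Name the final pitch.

An augmented fourth down from Gb4 is Dbb4.
Down a major sixth from Dbb4: Fbb3 (9 semitones down).

Fbb3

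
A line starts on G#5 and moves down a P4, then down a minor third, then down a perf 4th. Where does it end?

Down a perfect fourth from G#5: D#5 (5 semitones down).
A minor third down from D#5 is B#4.
A perfect fourth down from B#4 is F##4.

F##4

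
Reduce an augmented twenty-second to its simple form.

Each octave removed subtracts seven from the number: 22 − 14 = 8.
So an augmented twenty-second is 2 octaves plus an augmented octave. The quality is unchanged.

augmented 8th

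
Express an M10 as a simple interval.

Subtracting seven from the interval number removes an octave: 10 − 7 = 3.
So a major tenth is an octave plus a major third. The quality is unchanged.

M3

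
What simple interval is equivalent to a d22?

diminished 8th

Subtracting seven from the interval number removes an octave: 22 − 14 = 8.
That makes a diminished twenty-second a compound diminished octave — 2 octaves plus a diminished octave.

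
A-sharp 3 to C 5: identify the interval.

diminished tenth

A to C spans three letter names (A-B-C), plus an octave: a tenth.
The major tenth is 16 semitones; here we have 14, two semitones narrower: diminished.
(Equivalently, a compound diminished third: a diminished third plus an octave.)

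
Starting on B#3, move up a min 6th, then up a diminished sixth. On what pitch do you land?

Up a minor sixth from B#3: G#4 (8 semitones up).
A diminished sixth up from G#4 is Eb5.

Eb5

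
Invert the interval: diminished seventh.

augmented second

The rule of nine gives the new number: 9 − 7 = 2, so a seventh becomes a second.
Quality inverts too: diminished becomes augmented. That makes the inversion an augmented second.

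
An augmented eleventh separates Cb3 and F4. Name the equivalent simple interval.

Each octave removed subtracts seven from the number: 11 − 7 = 4.
Quality carries through unchanged, so the simple form is an augmented fourth.

A4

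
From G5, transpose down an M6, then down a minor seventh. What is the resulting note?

Down a major sixth from G5: Bb4 (9 semitones down).
A minor seventh down from Bb4 is C4.

C4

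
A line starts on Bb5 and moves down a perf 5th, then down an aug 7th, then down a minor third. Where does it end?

A perfect fifth down from Bb5 is Eb5.
Down an augmented seventh from Eb5: Fbb4 (12 semitones down).
A minor third down from Fbb4 is Dbb4.

Dbb4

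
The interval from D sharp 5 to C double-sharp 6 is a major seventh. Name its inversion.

m2

Interval numbers invert to sum to nine: 7 + 2 = 9, so a seventh inverts to a second.
And major becomes minor under inversion, so we get a minor second.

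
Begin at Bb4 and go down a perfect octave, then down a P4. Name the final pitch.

A perfect octave down from Bb4 is Bb3.
Bb3 down a perfect fourth → F3 (5 semitones).

F3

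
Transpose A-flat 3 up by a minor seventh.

The seventh takes the letter from A up to G.
Moving 10 semitones up from Ab3 (the size of a minor seventh) reaches Gb4.

G-flat 4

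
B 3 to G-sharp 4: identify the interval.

M6

B to G spans six letter names (B-C-D-E-F-G) — that makes it a sixth of some quality.
B3 to G#4 is 9 semitones, matching the major sixth exactly, so the quality is major.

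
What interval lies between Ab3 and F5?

A to F spans six letter names (A-B-C-D-E-F), plus an octave: a thirteenth.
Counting semitones, Ab3→F5 is 21, which is the major thirteenth.
(Equivalently, a compound major sixth: a major sixth plus an octave.)

major 13th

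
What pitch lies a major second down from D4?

C4

Counting two letter names down from D lands on C.
Moving 2 semitones down from D4 (the size of a major second) reaches C4.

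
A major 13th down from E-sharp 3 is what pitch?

G-sharp 1

Counting six letter names plus an octave down from E lands on G.
A major thirteenth spans 21 semitones, so from E#3 the target pitch is G#1.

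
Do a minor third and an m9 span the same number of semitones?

3 semitones (minor third) vs 13 semitones (minor ninth): not equal.

No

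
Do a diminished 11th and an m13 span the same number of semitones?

No

A diminished eleventh is 16 semitones but a minor thirteenth is 20 semitones — different sizes.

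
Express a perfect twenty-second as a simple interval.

Subtracting seven from the interval number removes an octave: 22 − 14 = 8.
Quality carries through unchanged, so the simple form is a perfect octave.

P8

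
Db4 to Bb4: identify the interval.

major sixth

D to B spans six letter names (D-E-F-G-A-B): a sixth.
Db4 to Bb4 is 9 semitones, matching the major sixth exactly, so the quality is major.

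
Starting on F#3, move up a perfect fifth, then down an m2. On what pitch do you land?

B#3

F#3 up a perfect fifth → C#4 (7 semitones).
Down a minor second from C#4: B#3 (1 semitone down).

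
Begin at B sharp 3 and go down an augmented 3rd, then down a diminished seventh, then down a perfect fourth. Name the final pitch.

B#3 down an augmented third → G3 (5 semitones).
G3 down a diminished seventh → A#2 (9 semitones).
Down a perfect fourth from A#2: E#2 (5 semitones down).

E sharp 2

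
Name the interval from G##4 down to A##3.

Descending from G##4 to A##3 is the same interval as ascending A##3 to G##4.
A to G spans seven letter names (A-B-C-D-E-F-G) — that makes it a seventh of some quality.
A major seventh would be 11 semitones, but A##3 to G##4 is 10 — one semitone narrower, making it a minor seventh.

m7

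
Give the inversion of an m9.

major seventh

First reduce the compound minor ninth to its simple form, a minor second.
Interval numbers invert to sum to nine: 2 + 7 = 9, so a second inverts to a seventh.
The quality also flips — minor becomes major — giving a major seventh.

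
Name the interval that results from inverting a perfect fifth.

Interval numbers invert to sum to nine: 5 + 4 = 9, so a fifth inverts to a fourth.
The quality also flips — perfect stays perfect — giving a perfect fourth.

P4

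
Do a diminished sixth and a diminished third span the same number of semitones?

7 semitones (diminished sixth) vs 2 semitones (diminished third): not equal.

No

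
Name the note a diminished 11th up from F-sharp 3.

B-flat 4

Four letters up from F (plus an octave) reaches B.
A diminished eleventh spans 16 semitones, so from F#3 the target pitch is Bb4.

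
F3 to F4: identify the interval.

F to F is the same letter name, plus an octave, so the interval is some kind of octave.
F3 to F4 is 12 semitones, matching the perfect octave exactly, so the quality is perfect.

perfect octave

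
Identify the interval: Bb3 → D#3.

Descending from Bb3 to D#3 is the same interval as ascending D#3 to Bb3.
D to B spans six letter names (D-E-F-G-A-B), so the interval is some kind of sixth.
D#3 to Bb3 spans 7 semitones — two semitones narrower than the major sixth (9) — giving a diminished sixth.

diminished sixth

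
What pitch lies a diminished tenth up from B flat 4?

Three letters up from B (plus an octave) reaches D.
A diminished tenth spans 14 semitones, so from Bb4 the target pitch is Dbb6.

D double-flat 6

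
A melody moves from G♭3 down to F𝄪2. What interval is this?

Descending from Gb3 to F##2 is the same interval as ascending F##2 to Gb3.
F to G spans two letter names (F-G), plus an octave: a ninth.
F##2 to Gb3 spans 11 semitones — three semitones narrower than the major ninth (14) — giving a doubly diminished ninth.

dd9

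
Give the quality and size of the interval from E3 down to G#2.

m6

Descending from E3 to G#2 is the same interval as ascending G#2 to E3.
G to E spans six letter names (G-A-B-C-D-E), so the interval is some kind of sixth.
G#2 to E3 is 8 semitones, a half step short of the major sixth (9), so this is minor.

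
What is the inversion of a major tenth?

First reduce the compound major tenth to its simple form, a major third.
The rule of nine gives the new number: 9 − 3 = 6, so a third becomes a sixth.
And major becomes minor under inversion, so we get a minor sixth.

minor 6th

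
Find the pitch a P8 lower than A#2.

A#1

An octave keeps the letter name A, an octave down from A.
Moving 12 semitones down from A#2 (the size of a perfect octave) reaches A#1.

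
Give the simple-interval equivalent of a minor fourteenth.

Each octave removed subtracts seven from the number: 14 − 7 = 7.
That makes a minor fourteenth a compound minor seventh — an octave plus a minor seventh.

minor seventh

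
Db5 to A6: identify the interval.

augmented twelfth

D to A spans five letter names (D-E-F-G-A), plus an octave — that makes it a twelfth of some quality.
A perfect twelfth would be 19 semitones; Db5 to A6 is 20, one semitone wider, so the interval is augmented.
(Equivalently, a compound augmented fifth: an augmented fifth plus an octave.)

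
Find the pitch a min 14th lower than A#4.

B#2

The fourteenth's letter: A down seven letter names plus an octave → B.
A minor fourteenth spans 22 semitones, so from A#4 the target pitch is B#2.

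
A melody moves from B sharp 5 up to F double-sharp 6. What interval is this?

B to F spans five letter names (B-C-D-E-F) — that makes it a fifth of some quality.
B#5 to F##6 is 7 semitones, matching the perfect fifth exactly, so the quality is perfect.

P5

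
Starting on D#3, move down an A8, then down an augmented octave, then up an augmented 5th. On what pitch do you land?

D#3 down an augmented octave → D2 (13 semitones).
An augmented octave down from D2 is Db1.
Db1 up an augmented fifth → A1 (8 semitones).

A1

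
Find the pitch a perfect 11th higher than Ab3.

Four letters up from A (plus an octave) reaches D.
A perfect eleventh is 17 semitones; 17 semitones up from Ab3 gives Db5.

Db5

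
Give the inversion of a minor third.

major 6th

Inverted interval numbers add to nine, so a third pairs with a sixth (3 + 6 = 9).
And minor becomes major under inversion, so we get a major sixth.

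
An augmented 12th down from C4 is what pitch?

The twelfth's letter: C down five letter names plus an octave → F.
Moving 20 semitones down from C4 (the size of an augmented twelfth) reaches Fb2.

Fb2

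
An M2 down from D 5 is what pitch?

C 5

Two letter names down from D: C.
A major second spans 2 semitones, so from D5 the target pitch is C5.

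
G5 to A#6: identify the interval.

augmented ninth

G to A spans two letter names (G-A), plus an octave: a ninth.
The major ninth is 14 semitones; here we have 15, one semitone wider: augmented.
(Equivalently, a compound augmented second: an augmented second plus an octave.)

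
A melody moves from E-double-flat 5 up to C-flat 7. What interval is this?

E to C spans six letter names (E-F-G-A-B-C), plus an octave — that makes it a thirteenth of some quality.
The major thirteenth spans 21 semitones, and Ebb5 to Cb7 is exactly 21 semitones — so this is a major thirteenth.
(Equivalently, a compound major sixth: a major sixth plus an octave.)

major thirteenth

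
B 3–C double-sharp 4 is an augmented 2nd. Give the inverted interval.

The rule of nine gives the new number: 9 − 2 = 7, so a second becomes a seventh.
Quality inverts too: augmented becomes diminished. That makes the inversion a diminished seventh.

d7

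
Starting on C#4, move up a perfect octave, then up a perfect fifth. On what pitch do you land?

G#5

Up a perfect octave from C#4: C#5 (12 semitones up).
Up a perfect fifth from C#5: G#5 (7 semitones up).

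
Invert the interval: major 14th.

First reduce the compound major fourteenth to its simple form, a major seventh.
The rule of nine gives the new number: 9 − 7 = 2, so a seventh becomes a second.
The quality also flips — major becomes minor — giving a minor second.

minor 2nd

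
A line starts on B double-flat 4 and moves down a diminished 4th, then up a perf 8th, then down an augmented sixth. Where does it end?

A double-flat 4

Down a diminished fourth from Bbb4: F4 (4 semitones down).
A perfect octave up from F4 is F5.
F5 down an augmented sixth → Abb4 (10 semitones).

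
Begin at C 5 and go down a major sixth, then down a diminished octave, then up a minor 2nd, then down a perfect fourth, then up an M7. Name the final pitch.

B 3

A major sixth down from C5 is Eb4.
A diminished octave down from Eb4 is E3.
Up a minor second from E3: F3 (1 semitone up).
F3 down a perfect fourth → C3 (5 semitones).
A major seventh up from C3 is B3.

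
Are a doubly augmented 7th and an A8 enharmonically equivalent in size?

A doubly augmented seventh = 13 semitones = an augmented octave; enharmonically equal.

Yes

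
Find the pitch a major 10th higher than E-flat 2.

G 3

Three letters up from E (plus an octave) reaches G.
Moving 16 semitones up from Eb2 (the size of a major tenth) reaches G3.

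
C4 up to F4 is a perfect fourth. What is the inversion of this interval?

Inverted interval numbers add to nine, so a fourth pairs with a fifth (4 + 5 = 9).
The quality also flips — perfect stays perfect — giving a perfect fifth.

P5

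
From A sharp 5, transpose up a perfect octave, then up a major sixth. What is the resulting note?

A perfect octave up from A#5 is A#6.
A#6 up a major sixth → F##7 (9 semitones).

F double-sharp 7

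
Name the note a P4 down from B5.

Counting four letter names down from B lands on F.
A perfect fourth spans 5 semitones, so from B5 the target pitch is F#5.

F#5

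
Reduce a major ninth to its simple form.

Take out an octave (7 from the number): 9 − 7 = 2.
So a major ninth is an octave plus a major second. The quality is unchanged.

major 2nd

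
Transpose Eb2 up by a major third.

G2

Counting three letter names up from E lands on G.
Moving 4 semitones up from Eb2 (the size of a major third) reaches G2.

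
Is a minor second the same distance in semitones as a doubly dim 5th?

No

A minor second spans 1 semitone; a doubly diminished fifth spans 5 semitones. They differ by 4.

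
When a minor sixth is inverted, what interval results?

M3

Interval numbers invert to sum to nine: 6 + 3 = 9, so a sixth inverts to a third.
The quality also flips — minor becomes major — giving a major third.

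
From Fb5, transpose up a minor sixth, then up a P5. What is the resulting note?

Up a minor sixth from Fb5: Dbb6 (8 semitones up).
A perfect fifth up from Dbb6 is Abb6.

Abb6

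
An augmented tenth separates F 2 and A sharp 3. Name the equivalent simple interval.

A3

Subtracting seven from the interval number removes an octave: 10 − 7 = 3.
That makes an augmented tenth a compound augmented third — an octave plus an augmented third.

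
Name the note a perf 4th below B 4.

Four letter names down from B: F.
A perfect fourth spans 5 semitones, so from B4 the target pitch is F#4.

F sharp 4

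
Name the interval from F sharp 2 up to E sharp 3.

M7

F to E spans seven letter names (F-G-A-B-C-D-E): a seventh.
The major seventh spans 11 semitones, and F#2 to E#3 is exactly 11 semitones — so this is a major seventh.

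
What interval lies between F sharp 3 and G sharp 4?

F to G spans two letter names (F-G), plus an octave, so the interval is some kind of ninth.
F#3 to G#4 is 14 semitones, matching the major ninth exactly, so the quality is major.
(Equivalently, a compound major second: a major second plus an octave.)

major ninth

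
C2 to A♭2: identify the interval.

C to A spans six letter names (C-D-E-F-G-A), so the interval is some kind of sixth.
At 8 semitones, C2→Ab2 falls one short of a major sixth: minor.

minor 6th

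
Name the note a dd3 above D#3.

The third takes the letter from D up to F.
Moving 1 semitone up from D#3 (the size of a doubly diminished third) reaches Fb3.

Fb3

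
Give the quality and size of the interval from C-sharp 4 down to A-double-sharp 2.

diminished 10th

Descending from C#4 to A##2 is the same interval as ascending A##2 to C#4.
A to C spans three letter names (A-B-C), plus an octave — that makes it a tenth of some quality.
A major tenth would be 16 semitones; A##2 to C#4 is 14, two semitones narrower, so the interval is diminished.
(Equivalently, a compound diminished third: a diminished third plus an octave.)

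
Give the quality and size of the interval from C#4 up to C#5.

perfect 8th

C to C is the same letter name, plus an octave — that makes it an octave of some quality.
Counting semitones, C#4→C#5 is 12, which is the perfect octave.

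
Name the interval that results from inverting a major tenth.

First reduce the compound major tenth to its simple form, a major third.
Inverted interval numbers add to nine, so a third pairs with a sixth (3 + 6 = 9).
And major becomes minor under inversion, so we get a minor sixth.

minor 6th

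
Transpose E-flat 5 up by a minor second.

F-flat 5

The second takes the letter from E up to F.
Moving 1 semitone up from Eb5 (the size of a minor second) reaches Fb5.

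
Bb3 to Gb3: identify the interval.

Descending from Bb3 to Gb3 is the same interval as ascending Gb3 to Bb3.
G to B spans three letter names (G-A-B) — that makes it a third of some quality.
Gb3 to Bb3 is 4 semitones, matching the major third exactly, so the quality is major.

major third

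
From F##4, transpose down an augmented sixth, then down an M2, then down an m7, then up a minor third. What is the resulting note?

C3

F##4 down an augmented sixth → A3 (10 semitones).
Down a major second from A3: G3 (2 semitones down).
A minor seventh down from G3 is A2.
A2 up a minor third → C3 (3 semitones).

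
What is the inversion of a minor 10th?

First reduce the compound minor tenth to its simple form, a minor third.
The rule of nine gives the new number: 9 − 3 = 6, so a third becomes a sixth.
The quality also flips — minor becomes major — giving a major sixth.

M6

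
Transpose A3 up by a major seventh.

G#4

The seventh takes the letter from A up to G.
A major seventh is 11 semitones; 11 semitones up from A3 gives G#4.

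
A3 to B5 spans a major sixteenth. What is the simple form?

Each octave removed subtracts seven from the number: 16 − 14 = 2.
That makes a major sixteenth a compound major second — 2 octaves plus a major second.

major 2nd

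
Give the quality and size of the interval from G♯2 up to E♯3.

G to E spans six letter names (G-A-B-C-D-E), so the interval is some kind of sixth.
G#2 to E#3 is 9 semitones, matching the major sixth exactly, so the quality is major.

major sixth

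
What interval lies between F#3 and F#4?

perfect 8th

F to F is the same letter name, plus an octave: an octave.
The perfect octave spans 12 semitones, and F#3 to F#4 is exactly 12 semitones — so this is a perfect octave.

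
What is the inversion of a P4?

P5

The rule of nine gives the new number: 9 − 4 = 5, so a fourth becomes a fifth.
Quality inverts too: perfect stays perfect. That makes the inversion a perfect fifth.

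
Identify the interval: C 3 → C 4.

C to C is the same letter name, plus an octave, so the interval is some kind of octave.
The perfect octave spans 12 semitones, and C3 to C4 is exactly 12 semitones — so this is a perfect octave.

P8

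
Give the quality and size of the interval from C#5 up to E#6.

C to E spans three letter names (C-D-E), plus an octave, so the interval is some kind of tenth.
Counting semitones, C#5→E#6 is 16, which is the major tenth.
(Equivalently, a compound major third: a major third plus an octave.)

major tenth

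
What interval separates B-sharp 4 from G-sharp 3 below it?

Descending from B#4 to G#3 is the same interval as ascending G#3 to B#4.
G to B spans three letter names (G-A-B), plus an octave — that makes it a tenth of some quality.
The major tenth spans 16 semitones, and G#3 to B#4 is exactly 16 semitones — so this is a major tenth.
(Equivalently, a compound major third: a major third plus an octave.)

major 10th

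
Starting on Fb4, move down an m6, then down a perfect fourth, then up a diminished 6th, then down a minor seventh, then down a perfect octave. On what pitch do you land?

Down a minor sixth from Fb4: Ab3 (8 semitones down).
A perfect fourth down from Ab3 is Eb3.
A diminished sixth up from Eb3 is Cbb4.
A minor seventh down from Cbb4 is Dbb3.
A perfect octave down from Dbb3 is Dbb2.

Dbb2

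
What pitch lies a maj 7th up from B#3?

The seventh takes the letter from B up to A.
A major seventh is 11 semitones; 11 semitones up from B#3 gives A##4.

A##4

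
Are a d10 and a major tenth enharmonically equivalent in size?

A diminished tenth is 14 semitones but a major tenth is 16 semitones — different sizes.

No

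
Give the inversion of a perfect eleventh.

First reduce the compound perfect eleventh to its simple form, a perfect fourth.
The rule of nine gives the new number: 9 − 4 = 5, so a fourth becomes a fifth.
Quality inverts too: perfect stays perfect. That makes the inversion a perfect fifth.

perfect fifth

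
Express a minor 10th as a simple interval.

minor third

Take out an octave (7 from the number): 10 − 7 = 3.
That makes a minor tenth a compound minor third — an octave plus a minor third.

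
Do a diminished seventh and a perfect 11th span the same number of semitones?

A diminished seventh is 9 semitones but a perfect eleventh is 17 semitones — different sizes.

No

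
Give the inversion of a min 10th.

First reduce the compound minor tenth to its simple form, a minor third.
The rule of nine gives the new number: 9 − 3 = 6, so a third becomes a sixth.
Quality inverts too: minor becomes major. That makes the inversion a major sixth.

major sixth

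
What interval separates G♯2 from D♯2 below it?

Descending from G#2 to D#2 is the same interval as ascending D#2 to G#2.
D to G spans four letter names (D-E-F-G) — that makes it a fourth of some quality.
Counting semitones, D#2→G#2 is 5, which is the perfect fourth.

perfect 4th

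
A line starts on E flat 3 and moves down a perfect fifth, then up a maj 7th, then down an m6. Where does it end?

B 2

A perfect fifth down from Eb3 is Ab2.
A major seventh up from Ab2 is G3.
A minor sixth down from G3 is B2.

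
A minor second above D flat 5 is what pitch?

E double-flat 5

Two letter names up from D: E.
A minor second spans 1 semitone, so from Db5 the target pitch is Ebb5.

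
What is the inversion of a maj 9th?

First reduce the compound major ninth to its simple form, a major second.
Inverted interval numbers add to nine, so a second pairs with a seventh (2 + 7 = 9).
Quality inverts too: major becomes minor. That makes the inversion a minor seventh.

minor 7th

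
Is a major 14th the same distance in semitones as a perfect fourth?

No

A major fourteenth spans 23 semitones; a perfect fourth spans 5 semitones. They differ by 18.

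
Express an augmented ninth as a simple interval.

Take out an octave (7 from the number): 9 − 7 = 2.
That makes an augmented ninth a compound augmented second — an octave plus an augmented second.

augmented 2nd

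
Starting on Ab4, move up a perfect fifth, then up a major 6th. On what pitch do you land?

C6

Up a perfect fifth from Ab4: Eb5 (7 semitones up).
Up a major sixth from Eb5: C6 (9 semitones up).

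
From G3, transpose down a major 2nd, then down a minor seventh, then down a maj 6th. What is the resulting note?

Bb1

G3 down a major second → F3 (2 semitones).
A minor seventh down from F3 is G2.
A major sixth down from G2 is Bb1.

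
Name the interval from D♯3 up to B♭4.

diminished thirteenth

D to B spans six letter names (D-E-F-G-A-B), plus an octave, so the interval is some kind of thirteenth.
D#3 to Bb4 spans 19 semitones — two semitones narrower than the major thirteenth (21) — giving a diminished thirteenth.
(Equivalently, a compound diminished sixth: a diminished sixth plus an octave.)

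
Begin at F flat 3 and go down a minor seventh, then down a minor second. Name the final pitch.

F 2

Down a minor seventh from Fb3: Gb2 (10 semitones down).
A minor second down from Gb2 is F2.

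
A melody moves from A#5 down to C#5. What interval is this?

M6

Descending from A#5 to C#5 is the same interval as ascending C#5 to A#5.
C to A spans six letter names (C-D-E-F-G-A): a sixth.
Counting semitones, C#5→A#5 is 9, which is the major sixth.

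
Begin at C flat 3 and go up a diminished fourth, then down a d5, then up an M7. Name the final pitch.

Cb3 up a diminished fourth → Fbb3 (4 semitones).
Fbb3 down a diminished fifth → Bbb2 (6 semitones).
Bbb2 up a major seventh → Ab3 (11 semitones).

A flat 3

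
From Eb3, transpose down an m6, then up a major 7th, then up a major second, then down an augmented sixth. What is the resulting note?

Down a minor sixth from Eb3: G2 (8 semitones down).
G2 up a major seventh → F#3 (11 semitones).
F#3 up a major second → G#3 (2 semitones).
An augmented sixth down from G#3 is Bb2.

Bb2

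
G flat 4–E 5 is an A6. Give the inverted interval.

d3

Inverted interval numbers add to nine, so a sixth pairs with a third (6 + 3 = 9).
Quality inverts too: augmented becomes diminished. That makes the inversion a diminished third.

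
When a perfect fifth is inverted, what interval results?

Interval numbers invert to sum to nine: 5 + 4 = 9, so a fifth inverts to a fourth.
Quality inverts too: perfect stays perfect. That makes the inversion a perfect fourth.

perfect fourth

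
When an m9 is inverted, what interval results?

major seventh

First reduce the compound minor ninth to its simple form, a minor second.
Inverted interval numbers add to nine, so a second pairs with a seventh (2 + 7 = 9).
And minor becomes major under inversion, so we get a major seventh.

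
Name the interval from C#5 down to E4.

major sixth

Descending from C#5 to E4 is the same interval as ascending E4 to C#5.
E to C spans six letter names (E-F-G-A-B-C), so the interval is some kind of sixth.
The major sixth spans 9 semitones, and E4 to C#5 is exactly 9 semitones — so this is a major sixth.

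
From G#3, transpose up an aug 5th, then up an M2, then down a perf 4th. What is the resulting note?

An augmented fifth up from G#3 is D##4.
A major second up from D##4 is E##4.
Down a perfect fourth from E##4: B##3 (5 semitones down).

B##3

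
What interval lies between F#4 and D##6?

augmented thirteenth

F to D spans six letter names (F-G-A-B-C-D), plus an octave — that makes it a thirteenth of some quality.
A major thirteenth would be 21 semitones; F#4 to D##6 is 22, one semitone wider, so the interval is augmented.
(Equivalently, a compound augmented sixth: an augmented sixth plus an octave.)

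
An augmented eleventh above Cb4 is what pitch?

F5

Four letters up from C (plus an octave) reaches F.
Moving 18 semitones up from Cb4 (the size of an augmented eleventh) reaches F5.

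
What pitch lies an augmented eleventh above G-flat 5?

Four letters up from G (plus an octave) reaches C.
Moving 18 semitones up from Gb5 (the size of an augmented eleventh) reaches C7.

C 7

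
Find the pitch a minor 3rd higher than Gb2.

Three letter names up from G: B.
Moving 3 semitones up from Gb2 (the size of a minor third) reaches Bbb2.

Bbb2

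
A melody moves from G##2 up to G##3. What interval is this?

P8

G to G is the same letter name, plus an octave: an octave.
G##2 to G##3 is 12 semitones, matching the perfect octave exactly, so the quality is perfect.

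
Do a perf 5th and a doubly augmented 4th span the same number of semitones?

A perfect fifth = 7 semitones = a doubly augmented fourth; enharmonically equal.

Yes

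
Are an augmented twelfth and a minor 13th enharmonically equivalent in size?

Both span 20 semitones: an augmented twelfth and a minor thirteenth are the same chromatic distance.

Yes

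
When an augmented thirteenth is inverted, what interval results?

diminished 3rd

First reduce the compound augmented thirteenth to its simple form, an augmented sixth.
The rule of nine gives the new number: 9 − 6 = 3, so a sixth becomes a third.
Quality inverts too: augmented becomes diminished. That makes the inversion a diminished third.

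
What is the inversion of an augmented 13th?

diminished third

First reduce the compound augmented thirteenth to its simple form, an augmented sixth.
The rule of nine gives the new number: 9 − 6 = 3, so a sixth becomes a third.
Quality inverts too: augmented becomes diminished. That makes the inversion a diminished third.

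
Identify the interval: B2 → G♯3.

major 6th

B to G spans six letter names (B-C-D-E-F-G), so the interval is some kind of sixth.
Counting semitones, B2→G#3 is 9, which is the major sixth.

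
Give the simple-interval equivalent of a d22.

diminished 8th

Each octave removed subtracts seven from the number: 22 − 14 = 8.
Quality carries through unchanged, so the simple form is a diminished octave.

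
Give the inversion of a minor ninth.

First reduce the compound minor ninth to its simple form, a minor second.
Interval numbers invert to sum to nine: 2 + 7 = 9, so a second inverts to a seventh.
The quality also flips — minor becomes major — giving a major seventh.

major seventh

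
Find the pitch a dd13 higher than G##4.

Eb6

Counting six letter names plus an octave up from G lands on E.
A doubly diminished thirteenth spans 18 semitones, so from G##4 the target pitch is Eb6.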